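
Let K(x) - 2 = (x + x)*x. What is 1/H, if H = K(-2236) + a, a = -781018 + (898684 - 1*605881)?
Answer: 1/9511179 ≈ 1.0514e-7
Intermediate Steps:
K(x) = 2 + 2*x² (K(x) = 2 + (x + x)*x = 2 + (2*x)*x = 2 + 2*x²)
a = -488215 (a = -781018 + (898684 - 605881) = -781018 + 292803 = -488215)
H = 9511179 (H = (2 + 2*(-2236)²) - 488215 = (2 + 2*4999696) - 488215 = (2 + 9999392) - 488215 = 9999394 - 488215 = 9511179)
1/H = 1/9511179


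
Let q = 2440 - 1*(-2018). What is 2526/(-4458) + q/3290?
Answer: 963602/1222235 ≈ 0.78839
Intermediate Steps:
q = 4458 (q = 2440 + 2018 = 4458)
2526/(-4458) + q/3290 = 2526/(-4458) + 4458/3290 = 2526*(-1/4458) + 4458*(1/3290) = -421/743 + 2229/1645 = 963602/1222235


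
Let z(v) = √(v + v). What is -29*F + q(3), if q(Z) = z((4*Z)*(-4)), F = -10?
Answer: 290 + 4*I*√6 ≈ 290.0 + 9.798*I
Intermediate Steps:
z(v) = √2*√v (z(v) = √(2*v) = √2*√v)
q(Z) = 4*√2*√(-Z) (q(Z) = √2*√((4*Z)*(-4)) = √2*√(-16*Z) = √2*(4*√(-Z)) = 4*√2*√(-Z))
-29*F + q(3) = -29*(-10) + 4*√2*√(-1*3) = 290 + 4*√2*√(-3) = 290 + 4*√2*(I*√3) = 290 + 4*I*√6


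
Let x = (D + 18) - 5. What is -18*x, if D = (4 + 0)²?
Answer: -522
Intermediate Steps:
D = 16 (D = 4² = 16)
x = 29 (x = (16 + 18) - 5 = 34 - 5 = 29)
-18*x = -18*29 = -522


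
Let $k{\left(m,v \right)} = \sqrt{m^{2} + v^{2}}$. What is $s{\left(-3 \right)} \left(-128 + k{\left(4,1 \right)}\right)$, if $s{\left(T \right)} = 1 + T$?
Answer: $256 - 2 \sqrt{17} \approx 247.75$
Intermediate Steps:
$s{\left(-3 \right)} \left(-128 + k{\left(4,1 \right)}\right) = \left(1 - 3\right) \left(-128 + \sqrt{4^{2} + 1^{2}}\right) = - 2 \left(-128 + \sqrt{16 + 1}\right) = - 2 \left(-128 + \sqrt{17}\right) = 256 - 2 \sqrt{17}$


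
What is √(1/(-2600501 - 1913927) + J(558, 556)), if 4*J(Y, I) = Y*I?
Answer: √395179556670652745/2257214 ≈ 278.50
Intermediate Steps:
J(Y, I) = I*Y/4 (J(Y, I) = (Y*I)/4 = (I*Y)/4 = I*Y/4)
√(1/(-2600501 - 1913927) + J(558, 556)) = √(1/(-2600501 - 1913927) + (¼)*556*558) = √(1/(-4514428) + 77562) = √(-1/4514428 + 77562) = √(350148064535/4514428) = √395179556670652745/2257214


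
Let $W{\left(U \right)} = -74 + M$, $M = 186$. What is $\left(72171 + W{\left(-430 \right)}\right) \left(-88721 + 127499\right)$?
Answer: $2802990174$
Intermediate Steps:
$W{\left(U \right)} = 112$ ($W{\left(U \right)} = -74 + 186 = 112$)
$\left(72171 + W{\left(-430 \right)}\right) \left(-88721 + 127499\right) = \left(72171 + 112\right) \left(-88721 + 127499\right) = 72283 \cdot 38778 = 2802990174$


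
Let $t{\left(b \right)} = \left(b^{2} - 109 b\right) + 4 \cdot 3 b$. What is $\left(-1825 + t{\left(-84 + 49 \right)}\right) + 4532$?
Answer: $7327$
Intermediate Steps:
$t{\left(b \right)} = b^{2} - 97 b$ ($t{\left(b \right)} = \left(b^{2} - 109 b\right) + 12 b = b^{2} - 97 b$)
$\left(-1825 + t{\left(-84 + 49 \right)}\right) + 4532 = \left(-1825 + \left(-84 + 49\right) \left(-97 + \left(-84 + 49\right)\right)\right) + 4532 = \left(-1825 - 35 \left(-97 - 35\right)\right) + 4532 = \left(-1825 - -4620\right) + 4532 = \left(-1825 + 4620\right) + 4532 = 2795 + 4532 = 7327$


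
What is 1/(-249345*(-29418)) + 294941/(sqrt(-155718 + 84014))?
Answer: 1/7335231210 - 294941*I*sqrt(17926)/35852 ≈ 1.3633e-10 - 1101.4*I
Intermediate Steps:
1/(-249345*(-29418)) + 294941/(sqrt(-155718 + 84014)) = -1/249345*(-1/29418) + 294941/(sqrt(-71704)) = 1/7335231210 + 294941/((2*I*sqrt(17926))) = 1/7335231210 + 294941*(-I*sqrt(17926)/35852) = 1/7335231210 - 294941*I*sqrt(17926)/35852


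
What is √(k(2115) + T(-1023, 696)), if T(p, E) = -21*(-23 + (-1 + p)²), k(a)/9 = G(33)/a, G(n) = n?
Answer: 9*I*√15012754570/235 ≈ 4692.5*I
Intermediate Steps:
k(a) = 297/a (k(a) = 9*(33/a) = 297/a)
T(p, E) = 483 - 21*(-1 + p)²
√(k(2115) + T(-1023, 696)) = √(297/2115 + (483 - 21*(-1 - 1023)²)) = √(297*(1/2115) + (483 - 21*(-1024)²)) = √(33/235 + (483 - 21*1048576)) = √(33/235 + (483 - 22020096)) = √(33/235 - 22019613) = √(-5174609022/235) = 9*I*√15012754570/235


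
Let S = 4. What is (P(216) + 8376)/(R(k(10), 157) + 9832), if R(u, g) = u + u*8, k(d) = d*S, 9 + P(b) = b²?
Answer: 55023/10192 ≈ 5.3986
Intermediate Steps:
P(b) = -9 + b²
k(d) = 4*d (k(d) = d*4 = 4*d)
R(u, g) = 9*u (R(u, g) = u + 8*u = 9*u)
(P(216) + 8376)/(R(k(10), 157) + 9832) = ((-9 + 216²) + 8376)/(9*(4*10) + 9832) = ((-9 + 46656) + 8376)/(9*40 + 9832) = (46647 + 8376)/(360 + 9832) = 55023/10192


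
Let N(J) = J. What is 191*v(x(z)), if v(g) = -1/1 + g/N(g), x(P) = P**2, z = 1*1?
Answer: 0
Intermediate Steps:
z = 1
v(g) = 0 (v(g) = -1/1 + g/g = -1*1 + 1 = -1 + 1 = 0)
191*v(x(z)) = 191*0 = 0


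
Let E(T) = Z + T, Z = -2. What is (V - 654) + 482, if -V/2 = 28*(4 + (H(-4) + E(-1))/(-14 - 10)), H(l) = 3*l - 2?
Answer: -1307/3 ≈ -435.67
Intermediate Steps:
H(l) = -2 + 3*l
E(T) = -2 + T
V = -791/3 (V = -56*(4 + ((-2 + 3*(-4)) + (-2 - 1))/(-14 - 10)) = -56*(4 + ((-2 - 12) - 3)/(-24)) = -56*(4 + (-14 - 3)*(-1/24)) = -56*(4 - 17*(-1/24)) = -56*(4 + 17/24) = -56*113/24 = -2*791/6 = -791/3 ≈ -263.67)
(V - 654) + 482 = (-791/3 - 654) + 482 = -2753/3 + 482 = -1307/3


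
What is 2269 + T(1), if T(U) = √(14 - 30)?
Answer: 2269 + 4*I ≈ 2269.0 + 4.0*I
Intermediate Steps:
T(U) = 4*I (T(U) = √(-16) = 4*I)
2269 + T(1) = 2269 + 4*I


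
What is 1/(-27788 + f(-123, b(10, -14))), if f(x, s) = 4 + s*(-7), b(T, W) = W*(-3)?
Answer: -1/28078 ≈ -3.5615e-5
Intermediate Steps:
b(T, W) = -3*W
f(x, s) = 4 - 7*s
1/(-27788 + f(-123, b(10, -14))) = 1/(-27788 + (4 - (-21)*(-14))) = 1/(-27788 + (4 - 7*42)) = 1/(-27788 + (4 - 294)) = 1/(-27788 - 290) = 1/(-28078) = -1/28078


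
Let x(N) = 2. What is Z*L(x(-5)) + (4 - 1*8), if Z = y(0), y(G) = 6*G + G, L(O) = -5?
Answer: -4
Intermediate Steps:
y(G) = 7*G
Z = 0 (Z = 7*0 = 0)
Z*L(x(-5)) + (4 - 1*8) = 0*(-5) + (4 - 1*8) = 0 + (4 - 8) = 0 - 4 = -4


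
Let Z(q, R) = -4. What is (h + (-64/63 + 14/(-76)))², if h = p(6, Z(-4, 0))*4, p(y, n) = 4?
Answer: 1255355761/5731236 ≈ 219.04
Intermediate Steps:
h = 16 (h = 4*4 = 16)
(h + (-64/63 + 14/(-76)))² = (16 + (-64/63 + 14/(-76)))² = (16 + (-64*1/63 + 14*(-1/76)))² = (16 + (-64/63 - 7/38))² = (16 - 2873/2394)² = (35431/2394)² = 1255355761/5731236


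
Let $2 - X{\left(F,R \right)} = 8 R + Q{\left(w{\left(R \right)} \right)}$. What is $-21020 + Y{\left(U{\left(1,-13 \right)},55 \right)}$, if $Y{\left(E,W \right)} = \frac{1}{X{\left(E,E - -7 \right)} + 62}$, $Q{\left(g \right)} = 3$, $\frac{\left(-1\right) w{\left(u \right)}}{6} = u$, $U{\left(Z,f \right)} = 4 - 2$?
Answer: $- \frac{231221}{11} \approx -21020.0$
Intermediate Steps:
$U{\left(Z,f \right)} = 2$ ($U{\left(Z,f \right)} = 4 - 2 = 2$)
$w{\left(u \right)} = - 6 u$
$X{\left(F,R \right)} = -1 - 8 R$ ($X{\left(F,R \right)} = 2 - \left(8 R + 3\right) = 2 - \left(3 + 8 R\right) = -1 - 8 R$)
$Y{\left(E,W \right)} = \frac{1}{5 - 8 E}$ ($Y{\left(E,W \right)} = \frac{1}{\left(-1 - 8 \left(E - -7\right)\right) + 62} = \frac{1}{\left(-1 - 8 \left(E + 7\right)\right) + 62} = \frac{1}{\left(-1 - 8 \left(7 + E\right)\right) + 62} = \frac{1}{\left(-1 - \left(56 + 8 E\right)\right) + 62} = \frac{1}{\left(-57 - 8 E\right) + 62} = \frac{1}{5 - 8 E}$)
$-21020 + Y{\left(U{\left(1,-13 \right)},55 \right)} = -21020 - \frac{1}{-5 + 8 \cdot 2} = -21020 - \frac{1}{-5 + 16} = -21020 - \frac{1}{11} = - \frac{231221}{11}$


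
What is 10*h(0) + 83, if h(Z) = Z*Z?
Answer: 83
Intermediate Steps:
h(Z) = Z²
10*h(0) + 83 = 10*0² + 83 = 10*0 + 83 = 0 + 83 = 83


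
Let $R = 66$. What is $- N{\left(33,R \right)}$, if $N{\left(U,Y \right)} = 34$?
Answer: $-34$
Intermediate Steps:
$- N{\left(33,R \right)} = \left(-1\right) 34 = -34$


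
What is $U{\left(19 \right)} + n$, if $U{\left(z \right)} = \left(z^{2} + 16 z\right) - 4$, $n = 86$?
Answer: $747$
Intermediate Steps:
$U{\left(z \right)} = -4 + z^{2} + 16 z$
$U{\left(19 \right)} + n = \left(-4 + 19^{2} + 16 \cdot 19\right) + 86 = \left(-4 + 361 + 304\right) + 86 = 661 + 86 = 747$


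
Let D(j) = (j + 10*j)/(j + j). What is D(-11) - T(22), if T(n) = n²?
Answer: -957/2 ≈ -478.50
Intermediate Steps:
D(j) = 11/2 (D(j) = (11*j)/((2*j)) = (11*j)*(1/(2*j)) = 11/2)
D(-11) - T(22) = 11/2 - 1*22² = 11/2 - 1*484 = 11/2 - 484 = -957/2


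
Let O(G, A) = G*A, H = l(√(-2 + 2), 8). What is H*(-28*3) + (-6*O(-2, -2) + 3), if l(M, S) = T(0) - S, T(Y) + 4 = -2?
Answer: 1155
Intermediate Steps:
T(Y) = -6 (T(Y) = -4 - 2 = -6)
l(M, S) = -6 - S
H = -14 (H = -6 - 1*8 = -6 - 8 = -14)
O(G, A) = A*G
H*(-28*3) + (-6*O(-2, -2) + 3) = -(-392)*3 + (-(-12)*(-2) + 3) = -14*(-84) + (-6*4 + 3) = 1176 + (-24 + 3) = 1176 - 21 = 1155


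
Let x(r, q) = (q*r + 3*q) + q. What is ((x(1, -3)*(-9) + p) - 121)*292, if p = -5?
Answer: 2628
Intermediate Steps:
x(r, q) = 4*q + q*r (x(r, q) = (3*q + q*r) + q = 4*q + q*r)
((x(1, -3)*(-9) + p) - 121)*292 = ((-3*(4 + 1)*(-9) - 5) - 121)*292 = ((-3*5*(-9) - 5) - 121)*292 = ((-15*(-9) - 5) - 121)*292 = ((135 - 5) - 121)*292 = (130 - 121)*292 = 9*292 = 2628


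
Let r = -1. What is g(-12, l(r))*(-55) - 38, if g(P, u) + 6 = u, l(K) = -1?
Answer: 347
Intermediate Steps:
g(P, u) = -6 + u
g(-12, l(r))*(-55) - 38 = (-6 - 1)*(-55) - 38 = -7*(-55) - 38 = 385 - 38 = 347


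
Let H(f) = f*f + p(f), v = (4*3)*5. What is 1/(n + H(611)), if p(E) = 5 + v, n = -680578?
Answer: -1/307192 ≈ -3.2553e-6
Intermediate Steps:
v = 60 (v = 12*5 = 60)
p(E) = 65 (p(E) = 5 + 60 = 65)
H(f) = 65 + f² (H(f) = f*f + 65 = f² + 65 = 65 + f²)
1/(n + H(611)) = 1/(-680578 + (65 + 611²)) = 1/(-680578 + (65 + 373321)) = 1/(-680578 + 373386) = 1/(-307192) = -1/307192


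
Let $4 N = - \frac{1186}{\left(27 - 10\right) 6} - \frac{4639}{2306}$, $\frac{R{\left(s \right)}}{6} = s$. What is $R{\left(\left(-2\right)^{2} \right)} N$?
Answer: $- \frac{1604047}{19601} \approx -81.835$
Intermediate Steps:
$R{\left(s \right)} = 6 s$
$N = - \frac{1604047}{470424}$ ($N = \frac{- \frac{1186}{\left(27 - 10\right) 6} - \frac{4639}{2306}}{4} = \frac{- \frac{1186}{17 \cdot 6} - \frac{4639}{2306}}{4} = \frac{- \frac{1186}{102} - \frac{4639}{2306}}{4} = \frac{\left(-1186\right) \frac{1}{102} - \frac{4639}{2306}}{4} = \frac{- \frac{593}{51} - \frac{4639}{2306}}{4} = \frac{1}{4} \left(- \frac{1604047}{117606}\right) = - \frac{1604047}{470424} \approx -3.4098$)
$R{\left(\left(-2\right)^{2} \right)} N = 6 \left(-2\right)^{2} \left(- \frac{1604047}{470424}\right) = 6 \cdot 4 \left(- \frac{1604047}{470424}\right) = 24 \left(- \frac{1604047}{470424}\right) = - \frac{1604047}{19601}$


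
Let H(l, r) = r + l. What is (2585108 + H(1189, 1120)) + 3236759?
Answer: 5824176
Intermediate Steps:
H(l, r) = l + r
(2585108 + H(1189, 1120)) + 3236759 = (2585108 + (1189 + 1120)) + 3236759 = (2585108 + 2309) + 3236759 = 2587417 + 3236759 = 5824176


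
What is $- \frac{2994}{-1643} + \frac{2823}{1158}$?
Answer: $\frac{2701747}{634198} \approx 4.2601$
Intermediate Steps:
$- \frac{2994}{-1643} + \frac{2823}{1158} = \left(-2994\right) \left(- \frac{1}{1643}\right) + 2823 \cdot \frac{1}{1158} = \frac{2994}{1643} + \frac{941}{386} = \frac{2701747}{634198}$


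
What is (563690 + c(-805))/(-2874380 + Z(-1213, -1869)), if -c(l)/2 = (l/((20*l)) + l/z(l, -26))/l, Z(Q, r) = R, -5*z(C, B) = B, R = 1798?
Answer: -58990118263/300615706300 ≈ -0.19623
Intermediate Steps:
z(C, B) = -B/5
Z(Q, r) = 1798
c(l) = -2*(1/20 + 5*l/26)/l (c(l) = -2*(l/((20*l)) + l/((-⅕*(-26))))/l = -2*(l*(1/(20*l)) + l/(26/5))/l = -2*(1/20 + l*(5/26))/l = -2*(1/20 + 5*l/26)/l)
(563690 + c(-805))/(-2874380 + Z(-1213, -1869)) = (563690 + (1/130)*(-13 - 50*(-805))/(-805))/(-2874380 + 1798) = (563690 + (1/130)*(-1/805)*(-13 + 40250))/(-2872582) = (563690 + (1/130)*(-1/805)*40237)*(-1/2872582) = (563690 - 40237/104650)*(-1/2872582) = (58990118263/104650)*(-1/2872582) = -58990118263/300615706300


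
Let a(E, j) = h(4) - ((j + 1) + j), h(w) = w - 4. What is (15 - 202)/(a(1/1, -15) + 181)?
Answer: -187/210 ≈ -0.89048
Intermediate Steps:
h(w) = -4 + w
a(E, j) = -1 - 2*j (a(E, j) = (-4 + 4) - ((j + 1) + j) = 0 - ((1 + j) + j) = 0 - (1 + 2*j) = 0 + (-1 - 2*j) = -1 - 2*j)
(15 - 202)/(a(1/1, -15) + 181) = (15 - 202)/((-1 - 2*(-15)) + 181) = -187/((-1 + 30) + 181) = -187/(29 + 181) = -187/210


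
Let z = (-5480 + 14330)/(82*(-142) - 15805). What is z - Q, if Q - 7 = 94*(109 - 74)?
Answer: -90508203/27449 ≈ -3297.3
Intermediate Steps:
z = -8850/27449 (z = 8850/(-11644 - 15805) = 8850/(-27449) = 8850*(-1/27449) = -8850/27449 ≈ -0.32242)
Q = 3297 (Q = 7 + 94*(109 - 74) = 7 + 94*35 = 7 + 3290 = 3297)
z - Q = -8850/27449 - 1*3297 = -8850/27449 - 3297 = -90508203/27449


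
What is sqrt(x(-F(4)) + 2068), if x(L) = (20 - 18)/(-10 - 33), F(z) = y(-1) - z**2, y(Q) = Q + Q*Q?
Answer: sqrt(3823646)/43 ≈ 45.475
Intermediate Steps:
y(Q) = Q + Q**2
F(z) = -z**2 (F(z) = -(1 - 1) - z**2 = -1*0 - z**2 = 0 - z**2 = -z**2)
x(L) = -2/43 (x(L) = 2/(-43) = 2*(-1/43) = -2/43)
sqrt(x(-F(4)) + 2068) = sqrt(-2/43 + 2068) = sqrt(88922/43) = sqrt(3823646)/43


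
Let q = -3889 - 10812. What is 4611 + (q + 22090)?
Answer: 12000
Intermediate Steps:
q = -14701
4611 + (q + 22090) = 4611 + (-14701 + 22090) = 4611 + 7389 = 12000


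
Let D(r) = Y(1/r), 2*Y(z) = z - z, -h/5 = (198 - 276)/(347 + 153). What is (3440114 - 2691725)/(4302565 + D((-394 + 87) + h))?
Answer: 748389/4302565 ≈ 0.17394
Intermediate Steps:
h = 39/50 (h = -5*(198 - 276)/(347 + 153) = -(-390)/500 = -5*(-39/250) = 39/50 ≈ 0.78000)
Y(z) = 0 (Y(z) = (z - z)/2 = (½)*0 = 0)
D(r) = 0
(3440114 - 2691725)/(4302565 + D((-394 + 87) + h)) = (3440114 - 2691725)/(4302565 + 0) = 748389/4302565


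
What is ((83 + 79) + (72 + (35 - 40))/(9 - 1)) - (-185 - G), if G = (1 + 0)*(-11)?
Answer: 2755/8 ≈ 344.38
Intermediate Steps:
G = -11 (G = 1*(-11) = -11)
((83 + 79) + (72 + (35 - 40))/(9 - 1)) - (-185 - G) = ((83 + 79) + (72 + (35 - 40))/(9 - 1)) - (-185 - 1*(-11)) = (162 + (72 - 5)/8) - (-185 + 11) = (162 + 67*(⅛)) - 1*(-174) = (162 + 67/8) + 174 = 1363/8 + 174 = 2755/8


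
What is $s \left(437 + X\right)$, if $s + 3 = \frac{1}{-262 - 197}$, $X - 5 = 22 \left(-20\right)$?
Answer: $- \frac{2756}{459} \approx -6.0044$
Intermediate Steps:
$X = -435$ ($X = 5 + 22 \left(-20\right) = 5 - 440 = -435$)
$s = - \frac{1378}{459}$ ($s = -3 + \frac{1}{-262 - 197} = -3 + \frac{1}{-459} = -3 - \frac{1}{459} = - \frac{1378}{459} \approx -3.0022$)
$s \left(437 + X\right) = - \frac{1378 \left(437 - 435\right)}{459} = \left(- \frac{1378}{459}\right) 2 = - \frac{2756}{459}$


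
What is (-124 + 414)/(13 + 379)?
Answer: 145/196 ≈ 0.73980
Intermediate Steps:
(-124 + 414)/(13 + 379) = 290/392 = 290*(1/392) = 145/196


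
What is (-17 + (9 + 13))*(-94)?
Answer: -470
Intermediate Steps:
(-17 + (9 + 13))*(-94) = (-17 + 22)*(-94) = 5*(-94) = -470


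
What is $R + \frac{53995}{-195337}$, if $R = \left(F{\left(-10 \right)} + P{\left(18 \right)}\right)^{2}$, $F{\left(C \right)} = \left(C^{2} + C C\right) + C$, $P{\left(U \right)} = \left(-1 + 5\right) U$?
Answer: $\frac{13408659033}{195337} \approx 68644.0$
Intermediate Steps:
$P{\left(U \right)} = 4 U$
$F{\left(C \right)} = C + 2 C^{2}$ ($F{\left(C \right)} = \left(C^{2} + C^{2}\right) + C = 2 C^{2} + C = C + 2 C^{2}$)
$R = 68644$ ($R = \left(- 10 \left(1 + 2 \left(-10\right)\right) + 4 \cdot 18\right)^{2} = \left(- 10 \left(1 - 20\right) + 72\right)^{2} = \left(\left(-10\right) \left(-19\right) + 72\right)^{2} = \left(190 + 72\right)^{2} = 262^{2} = 68644$)
$R + \frac{53995}{-195337} = 68644 + \frac{53995}{-195337} = 68644 + 53995 \left(- \frac{1}{195337}\right) = 68644 - \frac{53995}{195337} = \frac{13408659033}{195337}$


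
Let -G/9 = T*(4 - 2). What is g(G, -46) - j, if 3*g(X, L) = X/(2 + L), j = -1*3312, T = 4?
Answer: 36438/11 ≈ 3312.5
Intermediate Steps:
j = -3312
G = -72 (G = -36*(4 - 2) = -36*2 = -9*8 = -72)
g(X, L) = X/(3*(2 + L)) (g(X, L) = (X/(2 + L))/3 = X/(3*(2 + L)))
g(G, -46) - j = (1/3)*(-72)/(2 - 46) - 1*(-3312) = (1/3)*(-72)/(-44) + 3312 = (1/3)*(-72)*(-1/44) + 3312 = 6/11 + 3312 = 36438/11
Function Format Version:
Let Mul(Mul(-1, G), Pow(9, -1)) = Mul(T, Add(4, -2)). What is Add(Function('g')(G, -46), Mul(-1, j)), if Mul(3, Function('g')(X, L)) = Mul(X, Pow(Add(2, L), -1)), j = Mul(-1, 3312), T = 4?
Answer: Rational(36438, 11) ≈ 3312.5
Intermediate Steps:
j = -3312
G = -72 (G = Mul(-9, Mul(4, Add(4, -2))) = Mul(-9, Mul(4, 2)) = Mul(-9, 8) = -72)
Function('g')(X, L) = Mul(Rational(1, 3), X, Pow(Add(2, L), -1)) (Function('g')(X, L) = Mul(Rational(1, 3), Mul(X, Pow(Add(2, L), -1))) = Mul(Rational(1, 3), X, Pow(Add(2, L), -1)))
Add(Function('g')(G, -46), Mul(-1, j)) = Add(Mul(Rational(1, 3), -72, Pow(Add(2, -46), -1)), Mul(-1, -3312)) = Add(Mul(Rational(1, 3), -72, Pow(-44, -1)), 3312) = Add(Mul(Rational(1, 3), -72, Rational(-1, 44)), 3312) = Add(Rational(6, 11), 3312) = Rational(36438, 11)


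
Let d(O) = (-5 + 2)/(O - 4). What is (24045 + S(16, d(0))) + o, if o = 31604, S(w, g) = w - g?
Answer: 222657/4 ≈ 55664.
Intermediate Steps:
d(O) = -3/(-4 + O)
(24045 + S(16, d(0))) + o = (24045 + (16 - (-3)/(-4 + 0))) + 31604 = (24045 + (16 - (-3)/(-4))) + 31604 = (24045 + (16 - (-3)*(-1)/4)) + 31604 = (24045 + (16 - 1*¾)) + 31604 = (24045 + (16 - ¾)) + 31604 = (24045 + 61/4) + 31604 = 96241/4 + 31604 = 222657/4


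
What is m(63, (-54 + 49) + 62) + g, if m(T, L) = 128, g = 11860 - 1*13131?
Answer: -1143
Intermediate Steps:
g = -1271 (g = 11860 - 13131 = -1271)
m(63, (-54 + 49) + 62) + g = 128 - 1271 = -1143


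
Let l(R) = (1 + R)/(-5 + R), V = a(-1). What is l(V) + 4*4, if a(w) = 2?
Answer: 15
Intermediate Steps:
V = 2
l(R) = (1 + R)/(-5 + R)
l(V) + 4*4 = (1 + 2)/(-5 + 2) + 4*4 = 3/(-3) + 16 = -⅓*3 + 16 = -1 + 16 = 15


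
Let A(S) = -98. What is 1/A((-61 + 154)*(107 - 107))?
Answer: -1/98 ≈ -0.010204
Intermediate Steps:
1/A((-61 + 154)*(107 - 107)) = 1/(-98) = -1/98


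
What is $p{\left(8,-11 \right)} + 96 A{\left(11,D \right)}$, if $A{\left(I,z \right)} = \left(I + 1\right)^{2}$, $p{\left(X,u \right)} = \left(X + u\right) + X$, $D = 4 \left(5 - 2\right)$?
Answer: $13829$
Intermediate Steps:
$D = 12$ ($D = 4 \left(5 - 2\right) = 4 \cdot 3 = 12$)
$p{\left(X,u \right)} = u + 2 X$
$A{\left(I,z \right)} = \left(1 + I\right)^{2}$
$p{\left(8,-11 \right)} + 96 A{\left(11,D \right)} = \left(-11 + 2 \cdot 8\right) + 96 \left(1 + 11\right)^{2} = \left(-11 + 16\right) + 96 \cdot 12^{2} = 5 + 96 \cdot 144 = 5 + 13824 = 13829$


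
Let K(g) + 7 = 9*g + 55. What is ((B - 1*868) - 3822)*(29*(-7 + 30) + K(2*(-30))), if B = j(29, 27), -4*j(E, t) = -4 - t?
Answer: -3277575/4 ≈ -8.1939e+5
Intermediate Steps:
j(E, t) = 1 + t/4 (j(E, t) = -(-4 - t)/4 = 1 + t/4)
B = 31/4 (B = 1 + (¼)*27 = 1 + 27/4 = 31/4 ≈ 7.7500)
K(g) = 48 + 9*g (K(g) = -7 + (9*g + 55) = -7 + (55 + 9*g) = 48 + 9*g)
((B - 1*868) - 3822)*(29*(-7 + 30) + K(2*(-30))) = ((31/4 - 1*868) - 3822)*(29*(-7 + 30) + (48 + 9*(2*(-30)))) = ((31/4 - 868) - 3822)*(29*23 + (48 + 9*(-60))) = (-3441/4 - 3822)*(667 + (48 - 540)) = -18729*(667 - 492)/4 = -18729/4*175 = -3277575/4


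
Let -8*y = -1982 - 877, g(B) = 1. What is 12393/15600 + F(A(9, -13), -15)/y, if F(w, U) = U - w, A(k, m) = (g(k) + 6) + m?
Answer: 3812043/4955600 ≈ 0.76924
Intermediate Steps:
y = 2859/8 (y = -(-1982 - 877)/8 = -⅛*(-2859) = 2859/8 ≈ 357.38)
A(k, m) = 7 + m (A(k, m) = (1 + 6) + m = 7 + m)
12393/15600 + F(A(9, -13), -15)/y = 12393/15600 + (-15 - (7 - 13))/(2859/8) = 12393*(1/15600) + (-15 - 1*(-6))*(8/2859) = 4131/5200 + (-15 + 6)*(8/2859) = 4131/5200 - 9*8/2859 = 4131/5200 - 24/953 = 3812043/4955600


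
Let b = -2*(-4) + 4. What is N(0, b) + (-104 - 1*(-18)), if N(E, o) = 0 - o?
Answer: -98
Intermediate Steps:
b = 12 (b = 8 + 4 = 12)
N(E, o) = -o
N(0, b) + (-104 - 1*(-18)) = -1*12 + (-104 - 1*(-18)) = -12 + (-104 + 18) = -12 - 86 = -98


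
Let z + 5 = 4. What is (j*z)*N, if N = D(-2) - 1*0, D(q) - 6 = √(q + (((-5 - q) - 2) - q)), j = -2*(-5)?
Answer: -60 - 10*I*√5 ≈ -60.0 - 22.361*I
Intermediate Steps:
z = -1 (z = -5 + 4 = -1)
j = 10
D(q) = 6 + √(-7 - q) (D(q) = 6 + √(q + (((-5 - q) - 2) - q)) = 6 + √(q + ((-7 - q) - q)) = 6 + √(q + (-7 - 2*q)) = 6 + √(-7 - q))
N = 6 + I*√5 (N = (6 + √(-7 - 1*(-2))) - 1*0 = (6 + √(-7 + 2)) + 0 = (6 + √(-5)) + 0 = (6 + I*√5) + 0 = 6 + I*√5 ≈ 6.0 + 2.2361*I)
(j*z)*N = (10*(-1))*(6 + I*√5) = -10*(6 + I*√5) = -60 - 10*I*√5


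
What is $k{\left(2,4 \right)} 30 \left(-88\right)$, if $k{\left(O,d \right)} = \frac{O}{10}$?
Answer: $-528$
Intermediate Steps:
$k{\left(O,d \right)} = \frac{O}{10}$ ($k{\left(O,d \right)} = O \frac{1}{10} = \frac{O}{10}$)
$k{\left(2,4 \right)} 30 \left(-88\right) = \frac{1}{10} \cdot 2 \cdot 30 \left(-88\right) = \frac{1}{5} \cdot 30 \left(-88\right) = 6 \left(-88\right) = -528$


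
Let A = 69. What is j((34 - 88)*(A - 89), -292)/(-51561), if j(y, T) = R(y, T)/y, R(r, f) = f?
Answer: 73/13921470 ≈ 5.2437e-6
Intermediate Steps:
j(y, T) = T/y
j((34 - 88)*(A - 89), -292)/(-51561) = -292*1/((34 - 88)*(69 - 89))/(-51561) = -292/((-54*(-20)))*(-1/51561) = -292/1080*(-1/51561) = -292*1/1080*(-1/51561) = -73/270*(-1/51561) = 73/13921470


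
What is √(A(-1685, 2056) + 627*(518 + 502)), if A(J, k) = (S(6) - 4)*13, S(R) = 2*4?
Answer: 2*√159898 ≈ 799.75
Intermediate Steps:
S(R) = 8
A(J, k) = 52 (A(J, k) = (8 - 4)*13 = 4*13 = 52)
√(A(-1685, 2056) + 627*(518 + 502)) = √(52 + 627*(518 + 502)) = √(52 + 627*1020) = √(52 + 639540) = √639592 = 2*√159898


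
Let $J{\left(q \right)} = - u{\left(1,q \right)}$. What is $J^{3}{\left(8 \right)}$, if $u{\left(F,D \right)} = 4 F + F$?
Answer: $-125$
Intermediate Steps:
$u{\left(F,D \right)} = 5 F$
$J{\left(q \right)} = -5$ ($J{\left(q \right)} = - 5 \cdot 1 = \left(-1\right) 5 = -5$)
$J^{3}{\left(8 \right)} = \left(-5\right)^{3} = -125$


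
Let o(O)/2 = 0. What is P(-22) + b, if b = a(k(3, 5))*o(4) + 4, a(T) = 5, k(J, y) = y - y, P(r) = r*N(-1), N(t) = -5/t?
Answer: -106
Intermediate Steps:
o(O) = 0 (o(O) = 2*0 = 0)
P(r) = 5*r (P(r) = r*(-5/(-1)) = r*(-5*(-1)) = r*5 = 5*r)
k(J, y) = 0
b = 4 (b = 5*0 + 4 = 0 + 4 = 4)
P(-22) + b = 5*(-22) + 4 = -110 + 4 = -106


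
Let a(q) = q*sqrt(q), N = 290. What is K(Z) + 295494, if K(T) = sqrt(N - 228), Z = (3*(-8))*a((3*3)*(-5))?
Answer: 295494 + sqrt(62) ≈ 2.9550e+5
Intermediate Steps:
a(q) = q**(3/2)
Z = 3240*I*sqrt(5) (Z = (3*(-8))*((3*3)*(-5))**(3/2) = -24*(-135*I*sqrt(5)) = -(-3240)*I*sqrt(5) = 3240*I*sqrt(5) ≈ 7244.9*I)
K(T) = sqrt(62) (K(T) = sqrt(290 - 228) = sqrt(62))
K(Z) + 295494 = sqrt(62) + 295494 = 295494 + sqrt(62)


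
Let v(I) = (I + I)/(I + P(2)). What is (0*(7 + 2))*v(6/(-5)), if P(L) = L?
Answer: 0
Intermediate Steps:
v(I) = 2*I/(2 + I) (v(I) = (I + I)/(I + 2) = (2*I)/(2 + I) = 2*I/(2 + I))
(0*(7 + 2))*v(6/(-5)) = (0*(7 + 2))*(2*(6/(-5))/(2 + 6/(-5))) = (0*9)*(2*(6*(-⅕))/(2 + 6*(-⅕))) = 0*(2*(-6/5)/(2 - 6/5)) = 0*(2*(-6/5)/(⅘)) = 0*(2*(-6/5)*(5/4)) = 0*(-3) = 0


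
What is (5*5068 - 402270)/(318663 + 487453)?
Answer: -188465/403058 ≈ -0.46759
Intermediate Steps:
(5*5068 - 402270)/(318663 + 487453) = (25340 - 402270)/806116 = -376930*1/806116 = -188465/403058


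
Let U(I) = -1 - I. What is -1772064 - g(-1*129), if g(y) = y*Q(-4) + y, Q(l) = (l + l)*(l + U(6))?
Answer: -1760583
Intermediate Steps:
Q(l) = 2*l*(-7 + l) (Q(l) = (l + l)*(l + (-1 - 1*6)) = (2*l)*(l + (-1 - 6)) = (2*l)*(l - 7) = (2*l)*(-7 + l) = 2*l*(-7 + l))
g(y) = 89*y (g(y) = y*(2*(-4)*(-7 - 4)) + y = y*(2*(-4)*(-11)) + y = y*88 + y = 88*y + y = 89*y)
-1772064 - g(-1*129) = -1772064 - 89*(-1*129) = -1772064 - 89*(-129) = -1772064 - 1*(-11481) = -1772064 + 11481 = -1760583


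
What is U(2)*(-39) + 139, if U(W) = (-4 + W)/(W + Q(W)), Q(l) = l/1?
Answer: 317/2 ≈ 158.50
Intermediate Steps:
Q(l) = l (Q(l) = l*1 = l)
U(W) = (-4 + W)/(2*W) (U(W) = (-4 + W)/(W + W) = (-4 + W)/((2*W)) = (-4 + W)*(1/(2*W)) = (-4 + W)/(2*W))
U(2)*(-39) + 139 = ((½)*(-4 + 2)/2)*(-39) + 139 = ((½)*(½)*(-2))*(-39) + 139 = -½*(-39) + 139 = 39/2 + 139 = 317/2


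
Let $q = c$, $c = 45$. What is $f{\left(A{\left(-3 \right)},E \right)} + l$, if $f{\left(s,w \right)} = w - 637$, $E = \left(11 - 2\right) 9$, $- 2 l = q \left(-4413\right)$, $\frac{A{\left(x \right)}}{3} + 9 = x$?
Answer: $\frac{197473}{2} \approx 98737.0$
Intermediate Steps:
$q = 45$
$A{\left(x \right)} = -27 + 3 x$
$l = \frac{198585}{2}$ ($l = - \frac{45 \left(-4413\right)}{2} = \left(- \frac{1}{2}\right) \left(-198585\right) = \frac{198585}{2} \approx 99293.0$)
$E = 81$ ($E = 9 \cdot 9 = 81$)
$f{\left(s,w \right)} = -637 + w$
$f{\left(A{\left(-3 \right)},E \right)} + l = \left(-637 + 81\right) + \frac{198585}{2} = -556 + \frac{198585}{2} = \frac{197473}{2}$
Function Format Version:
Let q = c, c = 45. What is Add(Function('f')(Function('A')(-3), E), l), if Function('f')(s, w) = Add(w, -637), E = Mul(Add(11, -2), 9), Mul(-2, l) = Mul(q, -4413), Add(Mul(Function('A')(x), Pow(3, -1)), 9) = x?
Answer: Rational(197473, 2) ≈ 98737.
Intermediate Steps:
q = 45
Function('A')(x) = Add(-27, Mul(3, x))
l = Rational(198585, 2) (l = Mul(Rational(-1, 2), Mul(45, -4413)) = Mul(Rational(-1, 2), -198585) = Rational(198585, 2) ≈ 99293.)
E = 81 (E = Mul(9, 9) = 81)
Function('f')(s, w) = Add(-637, w)
Add(Function('f')(Function('A')(-3), E), l) = Add(Add(-637, 81), Rational(198585, 2)) = Add(-556, Rational(198585, 2)) = Rational(197473, 2)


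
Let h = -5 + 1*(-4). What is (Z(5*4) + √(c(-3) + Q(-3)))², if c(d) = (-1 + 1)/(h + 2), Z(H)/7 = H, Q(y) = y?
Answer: (140 + I*√3)² ≈ 19597.0 + 485.0*I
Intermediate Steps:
Z(H) = 7*H
h = -9 (h = -5 - 4 = -9)
c(d) = 0 (c(d) = (-1 + 1)/(-9 + 2) = 0/(-7) = 0*(-⅐) = 0)
(Z(5*4) + √(c(-3) + Q(-3)))² = (7*(5*4) + √(0 - 3))² = (7*20 + √(-3))² = (140 + I*√3)²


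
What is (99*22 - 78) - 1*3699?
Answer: -1599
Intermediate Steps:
(99*22 - 78) - 1*3699 = (2178 - 78) - 3699 = 2100 - 3699 = -1599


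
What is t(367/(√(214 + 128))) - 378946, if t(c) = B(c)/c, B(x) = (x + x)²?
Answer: -378946 + 734*√38/57 ≈ -3.7887e+5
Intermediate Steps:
B(x) = 4*x² (B(x) = (2*x)² = 4*x²)
t(c) = 4*c (t(c) = (4*c²)/c = 4*c)
t(367/(√(214 + 128))) - 378946 = 4*(367/(√(214 + 128))) - 378946 = 4*(367/(√342)) - 378946 = 4*(367/((3*√38))) - 378946 = 4*(367*(√38/114)) - 378946 = 4*(367*√38/114) - 378946 = 734*√38/57 - 378946 = -378946 + 734*√38/57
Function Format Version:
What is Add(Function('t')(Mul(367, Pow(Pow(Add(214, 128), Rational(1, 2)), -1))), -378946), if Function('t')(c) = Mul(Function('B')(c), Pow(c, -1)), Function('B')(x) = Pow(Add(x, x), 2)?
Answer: Add(-378946, Mul(Rational(734, 57), Pow(38, Rational(1, 2)))) ≈ -3.7887e+5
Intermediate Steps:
Function('B')(x) = Mul(4, Pow(x, 2)) (Function('B')(x) = Pow(Mul(2, x), 2) = Mul(4, Pow(x, 2)))
Function('t')(c) = Mul(4, c) (Function('t')(c) = Mul(Mul(4, Pow(c, 2)), Pow(c, -1)) = Mul(4, c))
Add(Function('t')(Mul(367, Pow(Pow(Add(214, 128), Rational(1, 2)), -1))), -378946) = Add(Mul(4, Mul(367, Pow(Pow(Add(214, 128), Rational(1, 2)), -1))), -378946) = Add(Mul(4, Mul(367, Pow(Pow(342, Rational(1, 2)), -1))), -378946) = Add(Mul(4, Mul(367, Pow(Mul(3, Pow(38, Rational(1, 2))), -1))), -378946) = Add(Mul(4, Mul(367, Mul(Rational(1, 114), Pow(38, Rational(1, 2))))), -378946) = Add(Mul(4, Mul(Rational(367, 114), Pow(38, Rational(1, 2)))), -378946) = Add(Mul(Rational(734, 57), Pow(38, Rational(1, 2))), -378946) = Add(-378946, Mul(Rational(734, 57), Pow(38, Rational(1, 2))))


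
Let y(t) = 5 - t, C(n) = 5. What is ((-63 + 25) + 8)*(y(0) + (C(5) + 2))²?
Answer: -4320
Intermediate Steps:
((-63 + 25) + 8)*(y(0) + (C(5) + 2))² = ((-63 + 25) + 8)*((5 - 1*0) + (5 + 2))² = (-38 + 8)*((5 + 0) + 7)² = -30*(5 + 7)² = -30*12² = -30*144 = -4320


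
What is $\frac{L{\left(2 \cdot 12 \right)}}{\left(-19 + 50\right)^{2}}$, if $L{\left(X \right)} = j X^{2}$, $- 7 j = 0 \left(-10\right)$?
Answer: $0$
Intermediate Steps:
$j = 0$ ($j = - \frac{0 \left(-10\right)}{7} = \left(- \frac{1}{7}\right) 0 = 0$)
$L{\left(X \right)} = 0$ ($L{\left(X \right)} = 0 X^{2} = 0$)
$\frac{L{\left(2 \cdot 12 \right)}}{\left(-19 + 50\right)^{2}} = \frac{0}{\left(-19 + 50\right)^{2}} = \frac{0}{31^{2}} = \frac{0}{961} = 0 \cdot \frac{1}{961} = 0$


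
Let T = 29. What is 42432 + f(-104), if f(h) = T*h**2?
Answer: 356096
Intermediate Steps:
f(h) = 29*h**2
42432 + f(-104) = 42432 + 29*(-104)**2 = 42432 + 29*10816 = 42432 + 313664 = 356096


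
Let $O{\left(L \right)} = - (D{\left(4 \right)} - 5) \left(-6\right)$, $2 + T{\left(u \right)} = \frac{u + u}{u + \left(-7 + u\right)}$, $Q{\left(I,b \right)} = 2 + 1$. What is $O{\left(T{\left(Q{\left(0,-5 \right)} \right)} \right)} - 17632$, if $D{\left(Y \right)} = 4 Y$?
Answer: $-17566$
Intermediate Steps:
$Q{\left(I,b \right)} = 3$
$T{\left(u \right)} = -2 + \frac{2 u}{-7 + 2 u}$ ($T{\left(u \right)} = -2 + \frac{u + u}{u + \left(-7 + u\right)} = -2 + \frac{2 u}{-7 + 2 u}$)
$O{\left(L \right)} = 66$ ($O{\left(L \right)} = - (4 \cdot 4 - 5) \left(-6\right) = - (16 - 5) \left(-6\right) = \left(-1\right) 11 \left(-6\right) = \left(-11\right) \left(-6\right) = 66$)
$O{\left(T{\left(Q{\left(0,-5 \right)} \right)} \right)} - 17632 = 66 - 17632 = -17566$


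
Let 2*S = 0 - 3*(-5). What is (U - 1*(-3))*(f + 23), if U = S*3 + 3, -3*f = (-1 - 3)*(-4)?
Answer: 1007/2 ≈ 503.50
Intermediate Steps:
S = 15/2 (S = (0 - 3*(-5))/2 = (0 + 15)/2 = (1/2)*15 = 15/2 ≈ 7.5000)
f = -16/3 (f = -(-1 - 3)*(-4)/3 = -(-4)*(-4)/3 = -1/3*16 = -16/3 ≈ -5.3333)
U = 51/2 (U = (15/2)*3 + 3 = 45/2 + 3 = 51/2 ≈ 25.500)
(U - 1*(-3))*(f + 23) = (51/2 - 1*(-3))*(-16/3 + 23) = (51/2 + 3)*(53/3) = (57/2)*(53/3) = 1007/2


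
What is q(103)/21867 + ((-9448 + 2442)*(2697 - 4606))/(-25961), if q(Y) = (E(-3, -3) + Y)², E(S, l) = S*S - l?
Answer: -292115851393/567689187 ≈ -514.57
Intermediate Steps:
E(S, l) = S² - l
q(Y) = (12 + Y)² (q(Y) = (((-3)² - 1*(-3)) + Y)² = ((9 + 3) + Y)² = (12 + Y)²)
q(103)/21867 + ((-9448 + 2442)*(2697 - 4606))/(-25961) = (12 + 103)²/21867 + ((-9448 + 2442)*(2697 - 4606))/(-25961) = 115²*(1/21867) - 7006*(-1909)*(-1/25961) = 13225*(1/21867) + 13374454*(-1/25961) = 13225/21867 - 13374454/25961 = -292115851393/567689187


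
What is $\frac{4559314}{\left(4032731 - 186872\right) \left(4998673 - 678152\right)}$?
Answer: $\frac{4559314}{16616114572539} \approx 2.7439 \cdot 10^{-7}$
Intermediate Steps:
$\frac{4559314}{\left(4032731 - 186872\right) \left(4998673 - 678152\right)} = \frac{4559314}{3845859 \cdot 4320521} = \frac{4559314}{16616114572539}$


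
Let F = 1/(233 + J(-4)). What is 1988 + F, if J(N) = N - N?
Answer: 463205/233 ≈ 1988.0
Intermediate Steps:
J(N) = 0
F = 1/233 (F = 1/(233 + 0) = 1/233 ≈ 0.0042918)
1988 + F = 1988 + 1/233 = 463205/233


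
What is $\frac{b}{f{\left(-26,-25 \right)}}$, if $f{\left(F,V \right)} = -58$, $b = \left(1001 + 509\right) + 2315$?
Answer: $- \frac{3825}{58} \approx -65.948$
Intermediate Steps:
$b = 3825$ ($b = 1510 + 2315 = 3825$)
$\frac{b}{f{\left(-26,-25 \right)}} = \frac{3825}{-58} = 3825 \left(- \frac{1}{58}\right) = - \frac{3825}{58}$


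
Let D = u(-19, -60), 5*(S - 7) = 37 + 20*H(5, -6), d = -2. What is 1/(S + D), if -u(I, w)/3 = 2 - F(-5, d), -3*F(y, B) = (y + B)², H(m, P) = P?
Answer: -5/323 ≈ -0.015480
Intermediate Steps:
F(y, B) = -(B + y)²/3 (F(y, B) = -(y + B)²/3 = -(B + y)²/3)
S = -48/5 (S = 7 + (37 + 20*(-6))/5 = 7 + (37 - 120)/5 = 7 + (⅕)*(-83) = 7 - 83/5 = -48/5 ≈ -9.6000)
u(I, w) = -55 (u(I, w) = -3*(2 - (-1)*(-2 - 5)²/3) = -3*(2 - (-1)*(-7)²/3) = -3*(2 - (-1)*49/3) = -3*(2 - 1*(-49/3)) = -3*(2 + 49/3) = -3*55/3 = -55)
D = -55
1/(S + D) = 1/(-48/5 - 55) = 1/(-323/5) = -5/323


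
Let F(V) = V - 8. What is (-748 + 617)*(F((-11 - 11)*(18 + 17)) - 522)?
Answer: 170300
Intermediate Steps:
F(V) = -8 + V
(-748 + 617)*(F((-11 - 11)*(18 + 17)) - 522) = (-748 + 617)*((-8 + (-11 - 11)*(18 + 17)) - 522) = -131*((-8 - 22*35) - 522) = -131*((-8 - 770) - 522) = -131*(-778 - 522) = -131*(-1300) = 170300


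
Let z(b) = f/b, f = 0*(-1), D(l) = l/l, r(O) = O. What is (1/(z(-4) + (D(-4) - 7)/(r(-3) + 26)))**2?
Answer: 529/36 ≈ 14.694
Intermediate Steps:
D(l) = 1
f = 0
z(b) = 0 (z(b) = 0/b = 0)
(1/(z(-4) + (D(-4) - 7)/(r(-3) + 26)))**2 = (1/(0 + (1 - 7)/(-3 + 26)))**2 = (1/(0 - 6/23))**2 = (1/(-6/23))**2 = (-23/6)**2 = 529/36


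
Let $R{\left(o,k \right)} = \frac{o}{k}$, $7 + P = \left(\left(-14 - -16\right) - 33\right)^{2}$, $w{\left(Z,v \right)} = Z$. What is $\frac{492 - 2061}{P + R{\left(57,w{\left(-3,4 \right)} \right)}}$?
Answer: $- \frac{1569}{935} \approx -1.6781$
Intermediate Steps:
$P = 954$ ($P = -7 + \left(\left(-14 - -16\right) - 33\right)^{2} = -7 + \left(\left(-14 + 16\right) - 33\right)^{2} = -7 + \left(2 - 33\right)^{2} = -7 + \left(-31\right)^{2} = -7 + 961 = 954$)
$\frac{492 - 2061}{P + R{\left(57,w{\left(-3,4 \right)} \right)}} = \frac{492 - 2061}{954 + \frac{57}{-3}} = - \frac{1569}{954 + 57 \left(- \frac{1}{3}\right)} = - \frac{1569}{954 - 19} = - \frac{1569}{935}$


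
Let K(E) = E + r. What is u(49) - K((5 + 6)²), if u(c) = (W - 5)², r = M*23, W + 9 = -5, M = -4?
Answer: 332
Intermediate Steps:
W = -14 (W = -9 - 5 = -14)
r = -92 (r = -4*23 = -92)
u(c) = 361 (u(c) = (-14 - 5)² = (-19)² = 361)
K(E) = -92 + E (K(E) = E - 92 = -92 + E)
u(49) - K((5 + 6)²) = 361 - (-92 + (5 + 6)²) = 361 - (-92 + 11²) = 361 - (-92 + 121) = 361 - 1*29 = 361 - 29 = 332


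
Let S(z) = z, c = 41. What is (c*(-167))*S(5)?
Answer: -34235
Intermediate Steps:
(c*(-167))*S(5) = (41*(-167))*5 = -6847*5 = -34235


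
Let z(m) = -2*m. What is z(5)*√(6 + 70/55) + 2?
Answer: 2 - 40*√55/11 ≈ -24.968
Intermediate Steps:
z(5)*√(6 + 70/55) + 2 = (-2*5)*√(6 + 70/55) + 2 = -10*√(6 + 70*(1/55)) + 2 = -10*√(6 + 14/11) + 2 = -40*√55/11 + 2 = 2 - 40*√55/11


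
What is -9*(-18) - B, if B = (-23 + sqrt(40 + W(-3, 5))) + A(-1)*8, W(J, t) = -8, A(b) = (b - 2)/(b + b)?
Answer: 173 - 4*sqrt(2) ≈ 167.34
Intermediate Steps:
A(b) = (-2 + b)/(2*b) (A(b) = (-2 + b)/((2*b)) = (-2 + b)*(1/(2*b)) = (-2 + b)/(2*b))
B = -11 + 4*sqrt(2) (B = (-23 + sqrt(40 - 8)) + ((1/2)*(-2 - 1)/(-1))*8 = (-23 + sqrt(32)) + ((1/2)*(-1)*(-3))*8 = (-23 + 4*sqrt(2)) + (3/2)*8 = (-23 + 4*sqrt(2)) + 12 = -11 + 4*sqrt(2) ≈ -5.3431)
-9*(-18) - B = -9*(-18) - (-11 + 4*sqrt(2)) = 162 + (11 - 4*sqrt(2)) = 173 - 4*sqrt(2)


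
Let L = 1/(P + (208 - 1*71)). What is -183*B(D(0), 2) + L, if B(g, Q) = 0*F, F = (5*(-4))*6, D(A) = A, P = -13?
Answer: 1/124 ≈ 0.0080645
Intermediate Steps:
F = -120 (F = -20*6 = -120)
B(g, Q) = 0 (B(g, Q) = 0*(-120) = 0)
L = 1/124 (L = 1/(-13 + (208 - 1*71)) = 1/(-13 + (208 - 71)) = 1/(-13 + 137) = 1/124 ≈ 0.0080645)
-183*B(D(0), 2) + L = -183*0 + 1/124 = 0 + 1/124 = 1/124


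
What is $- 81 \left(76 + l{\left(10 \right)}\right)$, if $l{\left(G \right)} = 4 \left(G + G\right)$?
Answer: $-12636$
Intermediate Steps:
$l{\left(G \right)} = 8 G$ ($l{\left(G \right)} = 4 \cdot 2 G = 8 G$)
$- 81 \left(76 + l{\left(10 \right)}\right) = - 81 \left(76 + 8 \cdot 10\right) = - 81 \left(76 + 80\right) = \left(-81\right) 156 = -12636$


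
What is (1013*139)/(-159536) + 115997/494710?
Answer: -25576466789/39462027280 ≈ -0.64813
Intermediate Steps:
(1013*139)/(-159536) + 115997/494710 = 140807*(-1/159536) + 115997*(1/494710) = -140807/159536 + 115997/494710 = -25576466789/39462027280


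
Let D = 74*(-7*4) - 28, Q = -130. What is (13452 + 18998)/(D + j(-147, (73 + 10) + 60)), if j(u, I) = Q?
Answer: -3245/223 ≈ -14.552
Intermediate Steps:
j(u, I) = -130
D = -2100 (D = 74*(-28) - 28 = -2072 - 28 = -2100)
(13452 + 18998)/(D + j(-147, (73 + 10) + 60)) = (13452 + 18998)/(-2100 - 130) = 32450/(-2230) = 32450*(-1/2230) = -3245/223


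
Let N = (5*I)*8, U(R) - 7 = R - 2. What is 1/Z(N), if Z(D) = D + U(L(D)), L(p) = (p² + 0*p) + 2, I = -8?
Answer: 1/102087 ≈ 9.7956e-6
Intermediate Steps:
L(p) = 2 + p² (L(p) = (p² + 0) + 2 = p² + 2 = 2 + p²)
U(R) = 5 + R (U(R) = 7 + (R - 2) = 7 + (-2 + R) = 5 + R)
N = -320 (N = (5*(-8))*8 = -40*8 = -320)
Z(D) = 7 + D + D² (Z(D) = D + (5 + (2 + D²)) = D + (7 + D²) = 7 + D + D²)
1/Z(N) = 1/(7 - 320 + (-320)²) = 1/(7 - 320 + 102400) = 1/102087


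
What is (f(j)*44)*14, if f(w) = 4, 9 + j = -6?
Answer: 2464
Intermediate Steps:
j = -15 (j = -9 - 6 = -15)
(f(j)*44)*14 = (4*44)*14 = 176*14 = 2464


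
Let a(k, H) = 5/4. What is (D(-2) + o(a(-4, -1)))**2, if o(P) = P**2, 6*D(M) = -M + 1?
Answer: 1089/256 ≈ 4.2539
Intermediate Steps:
a(k, H) = 5/4 (a(k, H) = 5*(1/4) = 5/4)
D(M) = 1/6 - M/6 (D(M) = (-M + 1)/6 = (1 - M)/6 = 1/6 - M/6)
(D(-2) + o(a(-4, -1)))**2 = ((1/6 - 1/6*(-2)) + (5/4)**2)**2 = ((1/6 + 1/3) + 25/16)**2 = (1/2 + 25/16)**2 = (33/16)**2 = 1089/256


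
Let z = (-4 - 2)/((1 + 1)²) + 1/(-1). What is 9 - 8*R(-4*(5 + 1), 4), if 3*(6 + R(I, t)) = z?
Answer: 191/3 ≈ 63.667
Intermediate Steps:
z = -5/2 (z = -6/(2²) + 1*(-1) = -6/4 - 1 = -6*¼ - 1 = -3/2 - 1 = -5/2 ≈ -2.5000)
R(I, t) = -41/6 (R(I, t) = -6 + (⅓)*(-5/2) = -6 - ⅚ = -41/6)
9 - 8*R(-4*(5 + 1), 4) = 9 - 8*(-41/6) = 9 + 164/3 = 191/3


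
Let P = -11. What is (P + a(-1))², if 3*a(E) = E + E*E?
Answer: 121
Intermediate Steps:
a(E) = E/3 + E²/3 (a(E) = (E + E*E)/3 = (E + E²)/3 = E/3 + E²/3)
(P + a(-1))² = (-11 + (⅓)*(-1)*(1 - 1))² = (-11 + (⅓)*(-1)*0)² = (-11 + 0)² = (-11)² = 121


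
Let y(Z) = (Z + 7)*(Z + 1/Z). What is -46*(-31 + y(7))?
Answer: -3174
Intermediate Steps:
y(Z) = (7 + Z)*(Z + 1/Z)
-46*(-31 + y(7)) = -46*(-31 + (1 + 7² + 7*7 + 7/7)) = -46*(-31 + (1 + 49 + 49 + 7*(⅐))) = -46*(-31 + (1 + 49 + 49 + 1)) = -46*(-31 + 100) = -46*69 = -3174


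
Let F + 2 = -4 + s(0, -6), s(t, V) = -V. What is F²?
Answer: 0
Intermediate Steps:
F = 0 (F = -2 + (-4 - 1*(-6)) = -2 + (-4 + 6) = -2 + 2 = 0)
F² = 0² = 0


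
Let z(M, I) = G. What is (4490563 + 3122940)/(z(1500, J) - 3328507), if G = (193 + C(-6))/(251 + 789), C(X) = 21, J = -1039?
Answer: -3959021560/1730823533 ≈ -2.2874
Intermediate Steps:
G = 107/520 (G = (193 + 21)/(251 + 789) = 214/1040 = 214*(1/1040) = 107/520 ≈ 0.20577)
z(M, I) = 107/520
(4490563 + 3122940)/(z(1500, J) - 3328507) = (4490563 + 3122940)/(107/520 - 3328507) = 7613503/(-1730823533/520) = 7613503*(-520/1730823533) = -3959021560/1730823533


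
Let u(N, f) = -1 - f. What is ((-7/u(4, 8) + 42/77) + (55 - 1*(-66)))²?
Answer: 146652100/9801 ≈ 14963.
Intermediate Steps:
((-7/u(4, 8) + 42/77) + (55 - 1*(-66)))² = ((-7/(-1 - 1*8) + 42/77) + (55 - 1*(-66)))² = ((-7/(-1 - 8) + 42*(1/77)) + (55 + 66))² = ((-7/(-9) + 6/11) + 121)² = ((-7*(-⅑) + 6/11) + 121)² = ((7/9 + 6/11) + 121)² = (131/99 + 121)² = (12110/99)² = 146652100/9801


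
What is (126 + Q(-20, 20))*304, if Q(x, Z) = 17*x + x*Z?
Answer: -186656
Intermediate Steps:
Q(x, Z) = 17*x + Z*x
(126 + Q(-20, 20))*304 = (126 - 20*(17 + 20))*304 = (126 - 20*37)*304 = (126 - 740)*304 = -614*304 = -186656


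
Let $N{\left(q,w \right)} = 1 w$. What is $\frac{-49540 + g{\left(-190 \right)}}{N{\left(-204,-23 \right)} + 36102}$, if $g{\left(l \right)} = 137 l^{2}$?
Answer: $\frac{4896160}{36079} \approx 135.71$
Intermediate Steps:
$N{\left(q,w \right)} = w$
$\frac{-49540 + g{\left(-190 \right)}}{N{\left(-204,-23 \right)} + 36102} = \frac{-49540 + 137 \left(-190\right)^{2}}{-23 + 36102} = \frac{-49540 + 137 \cdot 36100}{36079} = \left(-49540 + 4945700\right) \frac{1}{36079} = 4896160 \cdot \frac{1}{36079} = \frac{4896160}{36079}$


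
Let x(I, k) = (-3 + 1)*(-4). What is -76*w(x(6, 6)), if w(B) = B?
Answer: -608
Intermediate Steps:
x(I, k) = 8 (x(I, k) = -2*(-4) = 8)
-76*w(x(6, 6)) = -76*8 = -608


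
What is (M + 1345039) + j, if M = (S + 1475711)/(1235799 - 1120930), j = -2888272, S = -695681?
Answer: -177268851447/114869 ≈ -1.5432e+6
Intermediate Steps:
M = 780030/114869 (M = (-695681 + 1475711)/(1235799 - 1120930) = 780030/114869 ≈ 6.7906)
(M + 1345039) + j = (780030/114869 + 1345039) - 2888272 = 154504064921/114869 - 2888272 = -177268851447/114869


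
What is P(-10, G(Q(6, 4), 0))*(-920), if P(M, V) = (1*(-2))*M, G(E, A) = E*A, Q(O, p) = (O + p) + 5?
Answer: -18400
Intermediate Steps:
Q(O, p) = 5 + O + p
G(E, A) = A*E
P(M, V) = -2*M
P(-10, G(Q(6, 4), 0))*(-920) = -2*(-10)*(-920) = 20*(-920) = -18400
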